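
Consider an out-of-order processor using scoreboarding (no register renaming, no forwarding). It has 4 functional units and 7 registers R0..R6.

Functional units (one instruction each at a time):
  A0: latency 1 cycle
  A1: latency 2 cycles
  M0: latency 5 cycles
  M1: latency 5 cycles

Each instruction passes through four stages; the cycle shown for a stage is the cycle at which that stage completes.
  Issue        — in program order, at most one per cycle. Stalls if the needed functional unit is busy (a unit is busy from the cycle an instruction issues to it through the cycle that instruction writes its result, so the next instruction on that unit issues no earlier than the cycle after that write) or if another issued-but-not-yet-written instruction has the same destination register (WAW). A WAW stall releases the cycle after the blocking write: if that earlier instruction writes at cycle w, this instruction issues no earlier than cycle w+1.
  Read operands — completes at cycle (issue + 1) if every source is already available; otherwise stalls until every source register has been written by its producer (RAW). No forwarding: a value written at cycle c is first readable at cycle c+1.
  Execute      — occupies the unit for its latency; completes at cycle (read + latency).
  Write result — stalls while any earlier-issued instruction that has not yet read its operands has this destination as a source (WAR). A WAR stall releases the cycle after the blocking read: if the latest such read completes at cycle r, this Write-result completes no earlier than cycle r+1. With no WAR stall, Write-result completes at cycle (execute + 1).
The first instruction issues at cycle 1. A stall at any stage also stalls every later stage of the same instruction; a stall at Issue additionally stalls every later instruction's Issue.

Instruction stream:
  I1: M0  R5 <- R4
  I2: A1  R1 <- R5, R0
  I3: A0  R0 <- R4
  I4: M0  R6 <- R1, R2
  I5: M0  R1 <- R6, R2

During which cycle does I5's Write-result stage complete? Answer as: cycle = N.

cycle = 27

  I1 | 1 | 2 | 7 | 8
  I2 | 2 | 9 | 11 | 12   RAW R5: wait I1 write@8
  I3 | 3 | 4 | 5 | 10   WAR R0: wait I2 read@9
  I4 | 9 | 13 | 18 | 19   struct: M0 busy until I1 writes@8 · RAW R1: wait I2 write@12
  I5 | 20 | 21 | 26 | 27   struct: M0 busy until I4 writes@19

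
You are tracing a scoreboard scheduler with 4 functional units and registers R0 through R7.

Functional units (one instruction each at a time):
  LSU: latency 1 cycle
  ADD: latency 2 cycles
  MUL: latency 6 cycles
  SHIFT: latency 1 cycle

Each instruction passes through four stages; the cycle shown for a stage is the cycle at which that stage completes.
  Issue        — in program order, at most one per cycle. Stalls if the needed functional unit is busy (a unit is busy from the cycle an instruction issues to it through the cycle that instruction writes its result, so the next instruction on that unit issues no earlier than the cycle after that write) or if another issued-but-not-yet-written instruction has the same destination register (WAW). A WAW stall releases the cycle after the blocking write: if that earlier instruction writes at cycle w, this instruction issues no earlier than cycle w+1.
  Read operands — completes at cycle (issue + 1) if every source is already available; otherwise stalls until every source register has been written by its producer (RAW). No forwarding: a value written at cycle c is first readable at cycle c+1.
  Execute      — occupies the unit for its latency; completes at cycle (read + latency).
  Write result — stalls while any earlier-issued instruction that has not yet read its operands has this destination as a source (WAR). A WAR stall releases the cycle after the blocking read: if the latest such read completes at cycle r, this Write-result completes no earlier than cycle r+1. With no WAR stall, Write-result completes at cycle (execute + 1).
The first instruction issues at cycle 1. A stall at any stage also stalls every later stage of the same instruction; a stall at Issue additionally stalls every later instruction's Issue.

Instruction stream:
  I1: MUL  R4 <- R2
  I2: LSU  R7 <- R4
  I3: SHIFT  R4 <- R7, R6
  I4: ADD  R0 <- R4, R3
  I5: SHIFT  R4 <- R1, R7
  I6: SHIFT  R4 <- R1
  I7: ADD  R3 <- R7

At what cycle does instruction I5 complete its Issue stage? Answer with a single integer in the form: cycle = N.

[I1] 1/2/8/9
[I2] 2/10/11/12  (RAW R4: wait I1 write@9)
[I3] 10/13/14/15  (WAW R4: wait I1 write@9; RAW R7: wait I2 write@12)
[I4] 11/16/18/19  (RAW R4: wait I3 write@15)
[I5] 16/17/18/19  (struct: SHIFT busy until I3 writes@15)
[I6] 20/21/22/23  (struct: SHIFT busy until I5 writes@19)
[I7] 21/22/24/25

cycle = 16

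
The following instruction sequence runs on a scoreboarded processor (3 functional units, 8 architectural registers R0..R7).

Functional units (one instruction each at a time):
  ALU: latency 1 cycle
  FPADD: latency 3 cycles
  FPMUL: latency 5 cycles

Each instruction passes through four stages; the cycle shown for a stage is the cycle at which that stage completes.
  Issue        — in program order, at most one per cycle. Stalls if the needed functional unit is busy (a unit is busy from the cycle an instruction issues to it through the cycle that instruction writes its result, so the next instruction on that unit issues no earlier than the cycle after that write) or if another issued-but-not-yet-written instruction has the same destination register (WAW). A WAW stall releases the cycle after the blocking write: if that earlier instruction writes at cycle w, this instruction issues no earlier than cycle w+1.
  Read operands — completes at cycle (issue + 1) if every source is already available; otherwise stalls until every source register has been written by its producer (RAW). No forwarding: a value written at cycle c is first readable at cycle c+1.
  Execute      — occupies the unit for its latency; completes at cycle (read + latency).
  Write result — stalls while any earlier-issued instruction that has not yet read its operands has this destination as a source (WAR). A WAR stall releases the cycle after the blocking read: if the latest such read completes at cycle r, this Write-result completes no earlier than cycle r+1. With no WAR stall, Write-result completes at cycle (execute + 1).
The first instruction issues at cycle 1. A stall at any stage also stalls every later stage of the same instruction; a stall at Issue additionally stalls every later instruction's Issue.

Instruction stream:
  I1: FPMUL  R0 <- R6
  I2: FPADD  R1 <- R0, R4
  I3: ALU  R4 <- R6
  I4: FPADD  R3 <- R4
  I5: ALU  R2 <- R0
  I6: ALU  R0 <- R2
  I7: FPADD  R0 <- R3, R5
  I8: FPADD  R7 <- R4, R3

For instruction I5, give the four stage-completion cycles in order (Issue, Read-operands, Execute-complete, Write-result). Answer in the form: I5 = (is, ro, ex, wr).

I5 = (15, 16, 17, 18)

cycle 1: I1 issues→FPMUL
cycle 2: I1 reads, I2 issues→FPADD
cycle 3: I3 issues→ALU
cycle 4: I3 reads
cycle 5: I3 exec-done
cycle 7: I1 exec-done
cycle 8: I1 writes R0
cycle 9: I2 reads
cycle 10: I3 writes R4
cycle 12: I2 exec-done
cycle 13: I2 writes R1
cycle 14: I4 issues→FPADD
cycle 15: I4 reads, I5 issues→ALU
cycle 16: I5 reads
cycle 17: I5 exec-done
cycle 18: I4 exec-done, I5 writes R2
cycle 19: I4 writes R3, I6 issues→ALU
cycle 20: I6 reads
cycle 21: I6 exec-done
cycle 22: I6 writes R0
cycle 23: I7 issues→FPADD
cycle 24: I7 reads
cycle 27: I7 exec-done
cycle 28: I7 writes R0
cycle 29: I8 issues→FPADD
cycle 30: I8 reads
cycle 33: I8 exec-done
cycle 34: I8 writes R7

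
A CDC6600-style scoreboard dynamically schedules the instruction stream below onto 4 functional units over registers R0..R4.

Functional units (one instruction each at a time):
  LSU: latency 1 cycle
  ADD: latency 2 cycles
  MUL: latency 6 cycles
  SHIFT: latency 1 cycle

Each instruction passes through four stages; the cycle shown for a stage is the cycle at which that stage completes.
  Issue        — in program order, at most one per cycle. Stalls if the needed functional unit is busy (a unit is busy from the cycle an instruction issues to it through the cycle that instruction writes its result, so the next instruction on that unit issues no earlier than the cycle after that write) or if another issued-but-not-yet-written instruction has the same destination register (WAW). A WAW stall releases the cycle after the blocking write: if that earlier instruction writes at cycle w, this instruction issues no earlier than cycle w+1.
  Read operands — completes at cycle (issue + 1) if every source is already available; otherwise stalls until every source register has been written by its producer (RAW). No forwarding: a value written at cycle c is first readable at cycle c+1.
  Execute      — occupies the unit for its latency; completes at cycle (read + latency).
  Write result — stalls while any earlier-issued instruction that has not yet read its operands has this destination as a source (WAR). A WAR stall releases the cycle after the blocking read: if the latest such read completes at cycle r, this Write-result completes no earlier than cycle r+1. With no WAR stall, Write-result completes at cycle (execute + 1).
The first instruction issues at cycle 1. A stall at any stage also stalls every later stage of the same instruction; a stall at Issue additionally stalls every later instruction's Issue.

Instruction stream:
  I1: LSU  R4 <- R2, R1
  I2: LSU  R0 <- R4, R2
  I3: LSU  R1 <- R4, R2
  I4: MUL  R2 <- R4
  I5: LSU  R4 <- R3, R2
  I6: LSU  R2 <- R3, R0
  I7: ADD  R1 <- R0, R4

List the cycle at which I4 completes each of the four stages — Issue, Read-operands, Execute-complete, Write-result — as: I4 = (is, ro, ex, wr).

I4 = (10, 11, 17, 18)

I1  is:1  ro:2  ex:3  wr:4
I2  is:5  ro:6  ex:7  wr:8  — struct: LSU busy until I1 writes@4
I3  is:9  ro:10  ex:11  wr:12  — struct: LSU busy until I2 writes@8
I4  is:10  ro:11  ex:17  wr:18
I5  is:13  ro:19  ex:20  wr:21  — struct: LSU busy until I3 writes@12, RAW R2: wait I4 write@18
I6  is:22  ro:23  ex:24  wr:25  — struct: LSU busy until I5 writes@21
I7  is:23  ro:24  ex:26  wr:27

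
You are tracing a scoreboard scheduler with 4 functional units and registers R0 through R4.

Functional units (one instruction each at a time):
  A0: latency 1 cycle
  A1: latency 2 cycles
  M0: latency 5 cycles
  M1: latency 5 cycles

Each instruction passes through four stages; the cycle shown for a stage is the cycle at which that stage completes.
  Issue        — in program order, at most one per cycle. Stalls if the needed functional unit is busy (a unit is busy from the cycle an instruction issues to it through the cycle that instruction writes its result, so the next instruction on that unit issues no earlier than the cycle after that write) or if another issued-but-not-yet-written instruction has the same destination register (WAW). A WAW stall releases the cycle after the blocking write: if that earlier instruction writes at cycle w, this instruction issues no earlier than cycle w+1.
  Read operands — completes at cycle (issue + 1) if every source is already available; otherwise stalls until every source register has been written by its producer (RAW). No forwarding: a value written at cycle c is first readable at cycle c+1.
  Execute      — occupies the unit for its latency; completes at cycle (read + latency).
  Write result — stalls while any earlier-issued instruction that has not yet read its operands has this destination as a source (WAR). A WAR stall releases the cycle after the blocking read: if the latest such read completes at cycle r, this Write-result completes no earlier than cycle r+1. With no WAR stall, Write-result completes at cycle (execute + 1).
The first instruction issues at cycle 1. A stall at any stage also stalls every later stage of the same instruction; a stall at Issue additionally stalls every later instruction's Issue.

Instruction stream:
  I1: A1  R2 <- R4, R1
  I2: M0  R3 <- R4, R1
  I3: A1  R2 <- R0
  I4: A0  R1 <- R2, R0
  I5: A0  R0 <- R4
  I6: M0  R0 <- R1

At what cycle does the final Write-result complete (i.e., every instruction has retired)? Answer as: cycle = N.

cycle = 25

[1] I1 issues→A1
[2] I1 reads · I2 issues→M0
[3] I2 reads
[4] I1 exec-done
[5] I1 writes R2
[6] I3 issues→A1
[7] I3 reads · I4 issues→A0
[8] I2 exec-done
[9] I2 writes R3 · I3 exec-done
[10] I3 writes R2
[11] I4 reads
[12] I4 exec-done
[13] I4 writes R1
[14] I5 issues→A0
[15] I5 reads
[16] I5 exec-done
[17] I5 writes R0
[18] I6 issues→M0
[19] I6 reads
[24] I6 exec-done
[25] I6 writes R0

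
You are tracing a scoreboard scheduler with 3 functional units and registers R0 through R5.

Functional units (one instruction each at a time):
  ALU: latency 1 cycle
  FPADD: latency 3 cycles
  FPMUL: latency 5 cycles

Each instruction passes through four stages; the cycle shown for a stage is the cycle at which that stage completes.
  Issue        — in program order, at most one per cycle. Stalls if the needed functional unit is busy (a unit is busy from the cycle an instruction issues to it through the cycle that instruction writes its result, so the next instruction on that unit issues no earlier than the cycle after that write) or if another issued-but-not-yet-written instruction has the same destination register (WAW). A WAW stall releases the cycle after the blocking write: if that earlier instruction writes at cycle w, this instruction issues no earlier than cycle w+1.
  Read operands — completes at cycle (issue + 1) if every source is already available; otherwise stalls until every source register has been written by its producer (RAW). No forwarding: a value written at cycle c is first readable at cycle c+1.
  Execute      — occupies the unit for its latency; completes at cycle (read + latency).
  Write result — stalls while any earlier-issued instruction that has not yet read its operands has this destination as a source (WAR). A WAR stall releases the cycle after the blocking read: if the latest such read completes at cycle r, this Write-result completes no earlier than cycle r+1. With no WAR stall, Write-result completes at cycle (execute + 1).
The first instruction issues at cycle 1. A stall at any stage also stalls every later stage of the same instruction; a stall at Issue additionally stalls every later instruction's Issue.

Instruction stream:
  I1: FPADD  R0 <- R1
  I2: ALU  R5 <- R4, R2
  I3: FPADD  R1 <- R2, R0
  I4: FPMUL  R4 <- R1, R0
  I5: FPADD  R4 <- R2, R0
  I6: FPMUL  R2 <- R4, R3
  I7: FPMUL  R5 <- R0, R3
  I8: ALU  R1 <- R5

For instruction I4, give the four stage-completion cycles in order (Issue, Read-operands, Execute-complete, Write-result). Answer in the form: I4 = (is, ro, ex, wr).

I4 = (8, 13, 18, 19)

t=1  I1 dispatched to FPADD
t=2  I1 operands ready, I2 dispatched to ALU
t=3  I2 operands ready
t=4  I2 complete
t=5  I1 complete, R5←I2
t=6  R0←I1
t=7  I3 dispatched to FPADD
t=8  I3 operands ready, I4 dispatched to FPMUL
t=11  I3 complete
t=12  R1←I3
t=13  I4 operands ready
t=18  I4 complete
t=19  R4←I4
t=20  I5 dispatched to FPADD
t=21  I5 operands ready, I6 dispatched to FPMUL
t=24  I5 complete
t=25  R4←I5
t=26  I6 operands ready
t=31  I6 complete
t=32  R2←I6
t=33  I7 dispatched to FPMUL
t=34  I7 operands ready, I8 dispatched to ALU
t=39  I7 complete
t=40  R5←I7
t=41  I8 operands ready
t=42  I8 complete
t=43  R1←I8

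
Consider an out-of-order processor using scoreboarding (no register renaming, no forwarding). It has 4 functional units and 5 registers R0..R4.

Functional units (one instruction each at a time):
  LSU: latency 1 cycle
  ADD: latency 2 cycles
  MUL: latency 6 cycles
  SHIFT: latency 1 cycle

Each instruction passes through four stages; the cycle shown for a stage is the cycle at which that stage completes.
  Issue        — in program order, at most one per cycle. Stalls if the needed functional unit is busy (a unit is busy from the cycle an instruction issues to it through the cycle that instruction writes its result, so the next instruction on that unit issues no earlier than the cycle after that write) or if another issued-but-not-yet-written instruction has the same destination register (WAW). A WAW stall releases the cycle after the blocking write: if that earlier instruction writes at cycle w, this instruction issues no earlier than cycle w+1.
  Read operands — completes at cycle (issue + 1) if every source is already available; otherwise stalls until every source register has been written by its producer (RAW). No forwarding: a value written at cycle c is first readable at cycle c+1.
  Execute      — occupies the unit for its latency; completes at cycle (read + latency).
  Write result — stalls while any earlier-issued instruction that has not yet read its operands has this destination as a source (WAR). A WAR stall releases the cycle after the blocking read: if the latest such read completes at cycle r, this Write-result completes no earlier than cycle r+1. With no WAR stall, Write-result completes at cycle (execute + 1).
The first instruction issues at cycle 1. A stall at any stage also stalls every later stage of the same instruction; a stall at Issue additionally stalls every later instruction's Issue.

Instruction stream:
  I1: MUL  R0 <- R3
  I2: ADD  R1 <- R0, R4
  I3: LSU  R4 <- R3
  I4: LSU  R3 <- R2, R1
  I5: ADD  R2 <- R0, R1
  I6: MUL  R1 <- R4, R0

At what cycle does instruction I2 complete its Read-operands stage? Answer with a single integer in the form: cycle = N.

t=1  issue I1 (MUL)
t=2  I1 read-ops; issue I2 (ADD)
t=3  issue I3 (LSU)
t=4  I3 read-ops
t=5  I3 finished on LSU
t=8  I1 finished on MUL
t=9  I1→R0
t=10  I2 read-ops
t=11  I3→R4
t=12  I2 finished on ADD; issue I4 (LSU)
t=13  I2→R1
t=14  I4 read-ops; issue I5 (ADD)
t=15  I4 finished on LSU; I5 read-ops; issue I6 (MUL)
t=16  I4→R3; I6 read-ops
t=17  I5 finished on ADD
t=18  I5→R2
t=22  I6 finished on MUL
t=23  I6→R1

cycle = 10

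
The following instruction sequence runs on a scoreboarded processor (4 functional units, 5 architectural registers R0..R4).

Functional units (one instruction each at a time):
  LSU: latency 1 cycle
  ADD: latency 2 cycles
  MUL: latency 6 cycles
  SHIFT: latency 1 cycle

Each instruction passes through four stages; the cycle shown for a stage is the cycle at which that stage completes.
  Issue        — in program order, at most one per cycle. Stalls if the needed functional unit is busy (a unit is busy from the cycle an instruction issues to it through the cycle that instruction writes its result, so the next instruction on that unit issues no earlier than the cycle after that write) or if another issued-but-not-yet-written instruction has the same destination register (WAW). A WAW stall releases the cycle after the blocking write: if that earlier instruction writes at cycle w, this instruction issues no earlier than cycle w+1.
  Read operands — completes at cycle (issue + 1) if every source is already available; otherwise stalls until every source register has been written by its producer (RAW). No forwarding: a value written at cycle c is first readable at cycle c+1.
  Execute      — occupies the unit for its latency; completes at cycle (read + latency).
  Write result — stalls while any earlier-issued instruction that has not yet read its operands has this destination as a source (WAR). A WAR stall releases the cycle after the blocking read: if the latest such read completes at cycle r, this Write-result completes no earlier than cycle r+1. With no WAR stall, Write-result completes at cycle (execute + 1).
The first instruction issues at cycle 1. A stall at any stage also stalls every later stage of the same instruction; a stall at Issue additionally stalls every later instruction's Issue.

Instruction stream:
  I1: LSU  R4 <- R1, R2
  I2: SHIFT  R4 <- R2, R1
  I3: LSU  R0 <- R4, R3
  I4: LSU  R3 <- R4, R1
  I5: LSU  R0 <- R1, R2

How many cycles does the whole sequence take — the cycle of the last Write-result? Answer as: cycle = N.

cycle = 19

I1  is:1  ro:2  ex:3  wr:4
I2  is:5  ro:6  ex:7  wr:8  — WAW R4: wait I1 write@4
I3  is:6  ro:9  ex:10  wr:11  — RAW R4: wait I2 write@8
I4  is:12  ro:13  ex:14  wr:15  — struct: LSU busy until I3 writes@11
I5  is:16  ro:17  ex:18  wr:19  — struct: LSU busy until I4 writes@15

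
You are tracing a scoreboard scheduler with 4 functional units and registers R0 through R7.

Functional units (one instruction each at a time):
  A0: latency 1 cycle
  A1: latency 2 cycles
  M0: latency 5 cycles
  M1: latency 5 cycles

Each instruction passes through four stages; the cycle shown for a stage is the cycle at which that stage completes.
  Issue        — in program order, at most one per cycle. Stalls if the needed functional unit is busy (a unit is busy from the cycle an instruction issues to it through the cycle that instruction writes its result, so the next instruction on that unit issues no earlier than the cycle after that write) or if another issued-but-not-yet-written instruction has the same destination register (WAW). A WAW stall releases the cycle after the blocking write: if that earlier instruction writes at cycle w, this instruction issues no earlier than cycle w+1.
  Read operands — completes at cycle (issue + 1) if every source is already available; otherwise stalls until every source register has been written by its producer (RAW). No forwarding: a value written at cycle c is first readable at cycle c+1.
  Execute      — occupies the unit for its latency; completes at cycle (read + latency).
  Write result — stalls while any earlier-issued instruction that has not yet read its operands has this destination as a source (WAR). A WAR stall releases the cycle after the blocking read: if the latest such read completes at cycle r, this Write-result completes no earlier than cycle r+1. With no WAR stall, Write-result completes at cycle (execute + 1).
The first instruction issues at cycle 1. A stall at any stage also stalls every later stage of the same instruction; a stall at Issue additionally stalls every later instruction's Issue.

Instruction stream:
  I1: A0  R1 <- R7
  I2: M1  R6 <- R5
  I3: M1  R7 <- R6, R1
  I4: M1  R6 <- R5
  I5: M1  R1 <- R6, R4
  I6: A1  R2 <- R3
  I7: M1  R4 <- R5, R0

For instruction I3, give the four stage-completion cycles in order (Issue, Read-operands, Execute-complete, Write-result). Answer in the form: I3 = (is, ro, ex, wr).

[1] I1 issues→A0
[2] I1 reads | I2 issues→M1
[3] I1 exec-done | I2 reads
[4] I1 writes R1
[8] I2 exec-done
[9] I2 writes R6
[10] I3 issues→M1
[11] I3 reads
[16] I3 exec-done
[17] I3 writes R7
[18] I4 issues→M1
[19] I4 reads
[24] I4 exec-done
[25] I4 writes R6
[26] I5 issues→M1
[27] I5 reads | I6 issues→A1
[28] I6 reads
[30] I6 exec-done
[31] I6 writes R2
[32] I5 exec-done
[33] I5 writes R1
[34] I7 issues→M1
[35] I7 reads
[40] I7 exec-done
[41] I7 writes R4

I3 = (10, 11, 16, 17)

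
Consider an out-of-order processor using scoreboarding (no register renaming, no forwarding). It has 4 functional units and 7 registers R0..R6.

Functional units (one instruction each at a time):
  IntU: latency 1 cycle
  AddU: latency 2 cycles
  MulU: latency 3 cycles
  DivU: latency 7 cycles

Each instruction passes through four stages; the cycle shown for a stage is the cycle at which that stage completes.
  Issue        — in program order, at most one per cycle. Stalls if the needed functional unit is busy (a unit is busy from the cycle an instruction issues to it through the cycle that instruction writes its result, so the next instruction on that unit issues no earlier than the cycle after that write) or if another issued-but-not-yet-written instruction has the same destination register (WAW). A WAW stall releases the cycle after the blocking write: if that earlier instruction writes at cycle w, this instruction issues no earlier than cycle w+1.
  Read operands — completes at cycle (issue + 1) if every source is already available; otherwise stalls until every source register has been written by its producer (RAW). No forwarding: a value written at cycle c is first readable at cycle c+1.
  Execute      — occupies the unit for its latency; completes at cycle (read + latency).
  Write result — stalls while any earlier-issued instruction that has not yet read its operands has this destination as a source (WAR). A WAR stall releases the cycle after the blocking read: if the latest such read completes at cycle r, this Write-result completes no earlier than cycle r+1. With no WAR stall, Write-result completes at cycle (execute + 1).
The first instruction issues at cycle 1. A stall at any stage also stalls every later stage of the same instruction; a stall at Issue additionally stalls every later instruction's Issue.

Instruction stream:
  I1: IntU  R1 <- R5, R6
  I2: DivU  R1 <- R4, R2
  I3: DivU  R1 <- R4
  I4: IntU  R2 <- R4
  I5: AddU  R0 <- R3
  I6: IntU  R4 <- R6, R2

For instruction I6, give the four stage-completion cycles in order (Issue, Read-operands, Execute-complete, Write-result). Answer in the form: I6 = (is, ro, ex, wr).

I1  is:1  ro:2  ex:3  wr:4
I2  is:5  ro:6  ex:13  wr:14  — WAW R1: wait I1 write@4
I3  is:15  ro:16  ex:23  wr:24  — struct: DivU busy until I2 writes@14
I4  is:16  ro:17  ex:18  wr:19
I5  is:17  ro:18  ex:20  wr:21
I6  is:20  ro:21  ex:22  wr:23  — struct: IntU busy until I4 writes@19

I6 = (20, 21, 22, 23)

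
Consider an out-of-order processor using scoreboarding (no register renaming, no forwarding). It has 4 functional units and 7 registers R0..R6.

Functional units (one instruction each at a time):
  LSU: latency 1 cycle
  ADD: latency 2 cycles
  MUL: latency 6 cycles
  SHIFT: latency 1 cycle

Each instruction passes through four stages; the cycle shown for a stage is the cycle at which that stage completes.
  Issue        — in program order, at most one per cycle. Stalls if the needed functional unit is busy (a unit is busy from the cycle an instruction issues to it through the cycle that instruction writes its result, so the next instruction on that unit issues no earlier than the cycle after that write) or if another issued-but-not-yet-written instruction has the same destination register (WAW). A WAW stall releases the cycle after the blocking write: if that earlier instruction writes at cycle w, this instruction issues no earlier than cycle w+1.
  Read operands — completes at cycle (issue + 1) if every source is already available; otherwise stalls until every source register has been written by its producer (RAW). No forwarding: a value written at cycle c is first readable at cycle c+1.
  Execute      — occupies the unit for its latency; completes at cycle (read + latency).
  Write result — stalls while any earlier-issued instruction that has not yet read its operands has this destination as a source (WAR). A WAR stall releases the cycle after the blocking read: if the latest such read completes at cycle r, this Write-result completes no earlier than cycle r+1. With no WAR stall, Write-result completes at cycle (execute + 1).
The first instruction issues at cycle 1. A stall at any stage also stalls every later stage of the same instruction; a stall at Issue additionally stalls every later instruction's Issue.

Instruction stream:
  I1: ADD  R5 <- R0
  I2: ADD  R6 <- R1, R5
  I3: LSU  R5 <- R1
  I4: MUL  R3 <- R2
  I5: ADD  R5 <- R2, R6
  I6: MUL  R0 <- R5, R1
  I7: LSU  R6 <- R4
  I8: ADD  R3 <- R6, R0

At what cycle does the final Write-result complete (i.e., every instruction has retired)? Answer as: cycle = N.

c1: I1 dispatched to ADD
c2: I1 operands ready
c4: I1 complete
c5: R5←I1
c6: I2 dispatched to ADD
c7: I2 operands ready; I3 dispatched to LSU
c8: I3 operands ready; I4 dispatched to MUL
c9: I2 complete; I3 complete; I4 operands ready
c10: R6←I2; R5←I3
c11: I5 dispatched to ADD
c12: I5 operands ready
c14: I5 complete
c15: I4 complete; R5←I5
c16: R3←I4
c17: I6 dispatched to MUL
c18: I6 operands ready; I7 dispatched to LSU
c19: I7 operands ready; I8 dispatched to ADD
c20: I7 complete
c21: R6←I7
c24: I6 complete
c25: R0←I6
c26: I8 operands ready
c28: I8 complete
c29: R3←I8

cycle = 29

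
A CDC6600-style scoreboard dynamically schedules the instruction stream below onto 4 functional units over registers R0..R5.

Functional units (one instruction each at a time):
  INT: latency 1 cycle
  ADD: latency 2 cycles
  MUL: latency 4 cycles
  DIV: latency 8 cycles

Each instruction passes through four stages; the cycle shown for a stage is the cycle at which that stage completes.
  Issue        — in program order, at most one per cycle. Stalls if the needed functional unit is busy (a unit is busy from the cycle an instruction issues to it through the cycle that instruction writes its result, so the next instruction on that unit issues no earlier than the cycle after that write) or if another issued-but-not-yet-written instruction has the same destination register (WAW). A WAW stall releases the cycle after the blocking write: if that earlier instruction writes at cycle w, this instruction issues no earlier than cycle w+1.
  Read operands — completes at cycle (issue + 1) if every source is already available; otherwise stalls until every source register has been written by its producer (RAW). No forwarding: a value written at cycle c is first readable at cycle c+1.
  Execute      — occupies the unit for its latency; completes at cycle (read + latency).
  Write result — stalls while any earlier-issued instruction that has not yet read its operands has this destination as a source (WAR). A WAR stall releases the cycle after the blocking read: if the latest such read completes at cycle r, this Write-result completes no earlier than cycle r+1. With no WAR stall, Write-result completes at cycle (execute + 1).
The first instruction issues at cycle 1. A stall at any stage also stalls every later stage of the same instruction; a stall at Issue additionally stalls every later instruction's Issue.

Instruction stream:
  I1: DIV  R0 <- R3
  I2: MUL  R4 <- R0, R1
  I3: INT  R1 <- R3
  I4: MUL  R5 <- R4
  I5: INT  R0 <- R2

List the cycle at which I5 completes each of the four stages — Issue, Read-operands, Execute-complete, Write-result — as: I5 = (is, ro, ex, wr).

I5 = (19, 20, 21, 22)

[I1] 1/2/10/11
[I2] 2/12/16/17  (RAW R0: wait I1 write@11)
[I3] 3/4/5/13  (WAR R1: wait I2 read@12)
[I4] 18/19/23/24  (struct: MUL busy until I2 writes@17)
[I5] 19/20/21/22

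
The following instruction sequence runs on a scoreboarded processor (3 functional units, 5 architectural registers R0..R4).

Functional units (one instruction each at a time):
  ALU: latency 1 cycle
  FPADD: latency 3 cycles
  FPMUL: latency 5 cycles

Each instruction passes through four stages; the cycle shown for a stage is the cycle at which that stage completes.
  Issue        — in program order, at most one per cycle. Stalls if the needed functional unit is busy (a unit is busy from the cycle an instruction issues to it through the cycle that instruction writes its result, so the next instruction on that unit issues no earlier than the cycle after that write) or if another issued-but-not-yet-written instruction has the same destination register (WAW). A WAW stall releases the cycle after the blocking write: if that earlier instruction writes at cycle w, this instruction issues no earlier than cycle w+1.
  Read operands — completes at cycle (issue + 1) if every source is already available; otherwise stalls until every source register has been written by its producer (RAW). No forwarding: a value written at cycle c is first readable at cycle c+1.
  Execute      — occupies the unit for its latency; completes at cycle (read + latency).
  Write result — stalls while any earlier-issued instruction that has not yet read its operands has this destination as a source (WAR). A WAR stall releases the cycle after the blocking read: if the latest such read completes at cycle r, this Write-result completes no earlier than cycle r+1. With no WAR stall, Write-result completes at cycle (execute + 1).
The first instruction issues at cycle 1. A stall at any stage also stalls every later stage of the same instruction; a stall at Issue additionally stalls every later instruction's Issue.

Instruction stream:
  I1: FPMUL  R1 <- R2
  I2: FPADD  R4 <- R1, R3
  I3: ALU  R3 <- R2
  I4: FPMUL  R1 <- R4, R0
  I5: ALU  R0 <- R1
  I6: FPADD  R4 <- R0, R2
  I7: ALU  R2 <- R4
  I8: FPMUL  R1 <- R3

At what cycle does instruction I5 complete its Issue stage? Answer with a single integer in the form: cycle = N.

cycle = 11

1) issue 1, read 2, done 7, write 8
2) issue 2, read 9, done 12, write 13  <RAW R1: wait I1 write@8>
3) issue 3, read 4, done 5, write 10  <WAR R3: wait I2 read@9>
4) issue 9, read 14, done 19, write 20  <struct: FPMUL busy until I1 writes@8 / RAW R4: wait I2 write@13>
5) issue 11, read 21, done 22, write 23  <struct: ALU busy until I3 writes@10 / RAW R1: wait I4 write@20>
6) issue 14, read 24, done 27, write 28  <struct: FPADD busy until I2 writes@13 / RAW R0: wait I5 write@23>
7) issue 24, read 29, done 30, write 31  <struct: ALU busy until I5 writes@23 / RAW R4: wait I6 write@28>
8) issue 25, read 26, done 31, write 32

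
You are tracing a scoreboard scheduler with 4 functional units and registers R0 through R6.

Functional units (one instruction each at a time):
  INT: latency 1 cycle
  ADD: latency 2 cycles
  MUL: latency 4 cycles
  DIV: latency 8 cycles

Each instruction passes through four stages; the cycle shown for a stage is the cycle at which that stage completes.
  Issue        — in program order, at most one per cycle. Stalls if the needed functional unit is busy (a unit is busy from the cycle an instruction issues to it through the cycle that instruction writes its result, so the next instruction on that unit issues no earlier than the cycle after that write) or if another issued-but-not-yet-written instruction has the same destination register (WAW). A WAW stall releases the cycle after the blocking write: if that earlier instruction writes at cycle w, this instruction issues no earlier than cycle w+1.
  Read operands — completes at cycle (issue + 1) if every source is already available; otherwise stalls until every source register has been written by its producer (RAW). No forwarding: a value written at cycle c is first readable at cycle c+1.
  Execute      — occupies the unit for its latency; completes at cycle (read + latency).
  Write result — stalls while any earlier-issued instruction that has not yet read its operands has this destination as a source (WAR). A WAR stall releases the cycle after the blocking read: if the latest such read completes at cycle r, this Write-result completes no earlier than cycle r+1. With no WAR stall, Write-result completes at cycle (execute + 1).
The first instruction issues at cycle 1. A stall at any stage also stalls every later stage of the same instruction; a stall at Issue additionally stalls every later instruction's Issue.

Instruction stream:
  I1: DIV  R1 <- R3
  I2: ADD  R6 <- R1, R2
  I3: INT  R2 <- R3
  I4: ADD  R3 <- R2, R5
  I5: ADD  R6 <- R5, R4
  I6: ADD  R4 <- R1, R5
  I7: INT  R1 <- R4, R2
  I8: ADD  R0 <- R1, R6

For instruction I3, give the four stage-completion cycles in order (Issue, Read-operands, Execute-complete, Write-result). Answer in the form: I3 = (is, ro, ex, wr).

I3 = (3, 4, 5, 13)

I1 -> (1, 2, 10, 11)
I2 -> (2, 12, 14, 15)  // RAW R1: wait I1 write@11
I3 -> (3, 4, 5, 13)  // WAR R2: wait I2 read@12
I4 -> (16, 17, 19, 20)  // struct: ADD busy until I2 writes@15
I5 -> (21, 22, 24, 25)  // struct: ADD busy until I4 writes@20
I6 -> (26, 27, 29, 30)  // struct: ADD busy until I5 writes@25
I7 -> (27, 31, 32, 33)  // RAW R4: wait I6 write@30
I8 -> (31, 34, 36, 37)  // struct: ADD busy until I6 writes@30, RAW R1: wait I7 write@33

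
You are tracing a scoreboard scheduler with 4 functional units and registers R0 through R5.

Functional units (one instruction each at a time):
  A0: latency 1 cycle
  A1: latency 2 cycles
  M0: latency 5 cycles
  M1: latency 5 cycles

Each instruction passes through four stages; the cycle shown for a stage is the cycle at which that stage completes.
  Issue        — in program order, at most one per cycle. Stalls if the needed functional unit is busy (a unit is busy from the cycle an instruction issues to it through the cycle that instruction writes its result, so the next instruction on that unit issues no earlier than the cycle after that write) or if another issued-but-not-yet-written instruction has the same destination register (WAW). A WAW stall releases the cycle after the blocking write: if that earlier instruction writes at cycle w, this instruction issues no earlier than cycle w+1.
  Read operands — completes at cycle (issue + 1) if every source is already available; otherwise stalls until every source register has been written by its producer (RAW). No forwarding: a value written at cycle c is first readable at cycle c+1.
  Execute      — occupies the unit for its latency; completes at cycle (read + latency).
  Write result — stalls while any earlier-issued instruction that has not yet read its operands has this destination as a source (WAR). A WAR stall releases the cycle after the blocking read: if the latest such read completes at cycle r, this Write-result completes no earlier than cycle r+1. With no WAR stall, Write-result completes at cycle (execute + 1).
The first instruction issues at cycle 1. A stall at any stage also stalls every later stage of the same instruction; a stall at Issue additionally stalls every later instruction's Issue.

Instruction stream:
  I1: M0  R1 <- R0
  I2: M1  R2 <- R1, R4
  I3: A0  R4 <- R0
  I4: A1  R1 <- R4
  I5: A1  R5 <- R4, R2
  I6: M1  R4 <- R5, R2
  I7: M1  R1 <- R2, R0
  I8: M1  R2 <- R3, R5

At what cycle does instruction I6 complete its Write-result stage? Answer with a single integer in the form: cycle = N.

1) issue 1, read 2, done 7, write 8
2) issue 2, read 9, done 14, write 15  <RAW R1: wait I1 write@8>
3) issue 3, read 4, done 5, write 10  <WAR R4: wait I2 read@9>
4) issue 9, read 11, done 13, write 14  <WAW R1: wait I1 write@8 / RAW R4: wait I3 write@10>
5) issue 15, read 16, done 18, write 19  <struct: A1 busy until I4 writes@14>
6) issue 16, read 20, done 25, write 26  <RAW R5: wait I5 write@19>
7) issue 27, read 28, done 33, write 34  <struct: M1 busy until I6 writes@26>
8) issue 35, read 36, done 41, write 42  <struct: M1 busy until I7 writes@34>

cycle = 26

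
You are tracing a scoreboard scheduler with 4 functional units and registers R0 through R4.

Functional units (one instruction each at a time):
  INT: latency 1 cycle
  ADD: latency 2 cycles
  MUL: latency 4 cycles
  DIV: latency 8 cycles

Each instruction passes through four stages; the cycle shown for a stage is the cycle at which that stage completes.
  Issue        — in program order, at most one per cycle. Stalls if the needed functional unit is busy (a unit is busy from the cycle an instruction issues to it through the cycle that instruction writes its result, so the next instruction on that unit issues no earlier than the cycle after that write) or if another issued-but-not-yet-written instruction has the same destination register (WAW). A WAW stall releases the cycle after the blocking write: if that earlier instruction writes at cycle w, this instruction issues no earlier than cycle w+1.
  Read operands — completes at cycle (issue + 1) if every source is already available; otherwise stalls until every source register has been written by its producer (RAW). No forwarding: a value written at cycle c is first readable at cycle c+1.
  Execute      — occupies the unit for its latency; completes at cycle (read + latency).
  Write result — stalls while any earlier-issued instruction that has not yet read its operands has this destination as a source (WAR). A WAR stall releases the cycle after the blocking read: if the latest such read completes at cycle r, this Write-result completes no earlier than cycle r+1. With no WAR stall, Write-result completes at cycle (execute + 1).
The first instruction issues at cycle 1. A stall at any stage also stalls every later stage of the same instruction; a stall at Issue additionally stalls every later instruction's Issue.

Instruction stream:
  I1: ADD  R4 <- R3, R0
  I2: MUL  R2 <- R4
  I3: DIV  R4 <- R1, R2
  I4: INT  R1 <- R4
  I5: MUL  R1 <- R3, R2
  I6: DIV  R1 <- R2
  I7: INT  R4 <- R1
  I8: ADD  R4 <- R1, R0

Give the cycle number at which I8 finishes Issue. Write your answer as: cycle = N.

I1: IS=1 RO=2 EX=4 WR=5
I2: IS=2 RO=6 EX=10 WR=11  [RAW R4: wait I1 write@5]
I3: IS=6 RO=12 EX=20 WR=21  [WAW R4: wait I1 write@5; RAW R2: wait I2 write@11]
I4: IS=7 RO=22 EX=23 WR=24  [RAW R4: wait I3 write@21]
I5: IS=25 RO=26 EX=30 WR=31  [WAW R1: wait I4 write@24]
I6: IS=32 RO=33 EX=41 WR=42  [WAW R1: wait I5 write@31]
I7: IS=33 RO=43 EX=44 WR=45  [RAW R1: wait I6 write@42]
I8: IS=46 RO=47 EX=49 WR=50  [WAW R4: wait I7 write@45]

cycle = 46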